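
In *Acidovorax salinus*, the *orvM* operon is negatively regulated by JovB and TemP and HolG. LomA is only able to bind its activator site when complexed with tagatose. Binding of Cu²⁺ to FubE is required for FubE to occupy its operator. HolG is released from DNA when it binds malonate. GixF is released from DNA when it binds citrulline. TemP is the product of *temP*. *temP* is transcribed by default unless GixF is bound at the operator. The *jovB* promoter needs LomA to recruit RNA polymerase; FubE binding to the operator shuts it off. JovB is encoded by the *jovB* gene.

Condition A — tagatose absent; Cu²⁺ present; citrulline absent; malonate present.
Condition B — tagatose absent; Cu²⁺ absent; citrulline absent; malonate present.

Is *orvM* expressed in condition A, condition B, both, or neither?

Condition A:
Tagatose is absent, so LomA is inactive.
Cu²⁺ is present, so FubE is active.
With repressor FubE bound, *jovB* is not transcribed.
So JovB is not produced.
Citrulline is absent, so GixF is active.
With repressor GixF bound, *temP* is not transcribed.
So TemP is not produced.
Malonate is present, so HolG is inactive.
With no repressor bound, *orvM* is transcribed.
→ *orvM* is ON in A.
Condition B:
Tagatose is absent, so LomA is inactive.
Cu²⁺ is absent, so FubE is inactive.
Required activator LomA is absent, so *jovB* is not transcribed.
So JovB is not produced.
Citrulline is absent, so GixF is active.
With repressor GixF bound, *temP* is not transcribed.
So TemP is not produced.
Malonate is present, so HolG is inactive.
With no repressor bound, *orvM* is transcribed.
→ *orvM* is ON in B.

both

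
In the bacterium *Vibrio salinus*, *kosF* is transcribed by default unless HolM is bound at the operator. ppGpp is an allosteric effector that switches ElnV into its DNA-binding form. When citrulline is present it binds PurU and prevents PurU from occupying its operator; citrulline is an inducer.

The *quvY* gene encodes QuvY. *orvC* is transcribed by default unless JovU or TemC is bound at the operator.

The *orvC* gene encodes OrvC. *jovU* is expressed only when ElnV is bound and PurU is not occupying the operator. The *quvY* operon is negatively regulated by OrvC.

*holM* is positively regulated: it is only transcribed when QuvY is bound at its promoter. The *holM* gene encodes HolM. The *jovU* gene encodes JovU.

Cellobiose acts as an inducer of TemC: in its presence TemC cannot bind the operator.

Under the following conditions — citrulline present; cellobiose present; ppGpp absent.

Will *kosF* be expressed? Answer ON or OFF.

ON

Citrulline is present, so PurU is inactive.
ppGpp is absent, so ElnV is inactive.
Required activator ElnV is absent, so *jovU* is not transcribed.
So JovU is not produced.
Cellobiose is present, so TemC is inactive.
With no repressor bound, *orvC* is transcribed.
So OrvC is produced and active.
With repressor OrvC bound, *quvY* is not transcribed.
So QuvY is not produced.
Required activator QuvY is absent, so *holM* is not transcribed.
So HolM is not produced.
With no repressor bound, *kosF* is transcribed.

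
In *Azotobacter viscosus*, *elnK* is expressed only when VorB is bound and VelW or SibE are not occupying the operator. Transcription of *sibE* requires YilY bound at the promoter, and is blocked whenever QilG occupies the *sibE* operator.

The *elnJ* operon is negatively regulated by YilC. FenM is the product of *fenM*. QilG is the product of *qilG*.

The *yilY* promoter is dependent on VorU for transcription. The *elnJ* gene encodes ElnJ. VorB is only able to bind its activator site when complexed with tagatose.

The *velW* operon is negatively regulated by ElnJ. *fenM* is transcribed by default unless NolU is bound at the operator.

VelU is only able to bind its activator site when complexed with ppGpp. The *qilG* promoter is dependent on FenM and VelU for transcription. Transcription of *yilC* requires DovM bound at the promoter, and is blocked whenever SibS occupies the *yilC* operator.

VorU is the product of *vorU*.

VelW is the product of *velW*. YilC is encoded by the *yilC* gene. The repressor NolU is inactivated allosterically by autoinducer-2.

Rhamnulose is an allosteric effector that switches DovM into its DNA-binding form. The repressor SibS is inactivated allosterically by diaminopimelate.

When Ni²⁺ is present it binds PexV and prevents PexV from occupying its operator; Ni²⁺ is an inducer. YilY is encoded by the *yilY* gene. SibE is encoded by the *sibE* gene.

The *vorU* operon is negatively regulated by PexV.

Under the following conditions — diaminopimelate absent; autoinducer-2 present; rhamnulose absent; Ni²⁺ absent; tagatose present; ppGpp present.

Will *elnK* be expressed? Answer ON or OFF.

ON

Tagatose is present, so VorB is active.
Rhamnulose is absent, so DovM is inactive.
Diaminopimelate is absent, so SibS is active.
With repressor SibS bound, *yilC* is not transcribed.
So YilC is not produced.
With no repressor bound, *elnJ* is transcribed.
So ElnJ is produced and active.
With repressor ElnJ bound, *velW* is not transcribed.
So VelW is not produced.
Ni²⁺ is absent, so PexV is active.
With repressor PexV bound, *vorU* is not transcribed.
So VorU is not produced.
Required activator VorU is absent, so *yilY* is not transcribed.
So YilY is not produced.
Autoinducer-2 is present, so NolU is inactive.
With no repressor bound, *fenM* is transcribed.
So FenM is produced and active.
ppGpp is present, so VelU is active.
No repressor is bound and FenM and VelU are active, so *qilG* is transcribed.
So QilG is produced and active.
With repressor QilG bound, *sibE* is not transcribed.
So SibE is not produced.
No repressor is bound and VorB is active, so *elnK* is transcribed.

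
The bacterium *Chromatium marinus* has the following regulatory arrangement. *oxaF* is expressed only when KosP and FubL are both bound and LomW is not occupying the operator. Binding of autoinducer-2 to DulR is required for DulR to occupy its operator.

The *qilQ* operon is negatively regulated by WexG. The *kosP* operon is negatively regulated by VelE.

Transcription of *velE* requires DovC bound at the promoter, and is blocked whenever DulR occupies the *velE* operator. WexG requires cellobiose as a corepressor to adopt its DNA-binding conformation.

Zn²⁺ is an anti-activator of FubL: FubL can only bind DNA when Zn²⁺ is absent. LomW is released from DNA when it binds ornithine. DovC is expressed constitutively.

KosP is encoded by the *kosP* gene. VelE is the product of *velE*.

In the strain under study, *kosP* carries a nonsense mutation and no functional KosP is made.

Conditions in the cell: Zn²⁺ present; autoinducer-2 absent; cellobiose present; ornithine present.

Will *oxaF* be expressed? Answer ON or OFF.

KosP is non-functional in this strain, so it has no effect.
Ornithine is present, so LomW is inactive.
Zn²⁺ is present, so FubL is inactive.
Required activator KosP is absent, so *oxaF* is not transcribed.

OFF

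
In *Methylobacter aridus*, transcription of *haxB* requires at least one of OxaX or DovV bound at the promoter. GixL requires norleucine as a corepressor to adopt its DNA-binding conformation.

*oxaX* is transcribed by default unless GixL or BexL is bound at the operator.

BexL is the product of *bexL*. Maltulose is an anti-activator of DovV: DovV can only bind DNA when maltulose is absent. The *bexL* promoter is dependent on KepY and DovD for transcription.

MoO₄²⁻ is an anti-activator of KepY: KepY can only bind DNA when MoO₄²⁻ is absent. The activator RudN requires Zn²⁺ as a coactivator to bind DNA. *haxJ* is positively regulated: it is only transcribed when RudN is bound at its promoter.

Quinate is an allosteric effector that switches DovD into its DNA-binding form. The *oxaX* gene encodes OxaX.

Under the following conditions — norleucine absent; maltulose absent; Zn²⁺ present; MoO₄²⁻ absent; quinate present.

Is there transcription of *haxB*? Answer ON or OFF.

ON

Norleucine is absent, so GixL is inactive.
MoO₄²⁻ is absent, so KepY is active.
Quinate is present, so DovD is active.
No repressor is bound and KepY and DovD are active, so *bexL* is transcribed.
So BexL is produced and active.
With repressor BexL bound, *oxaX* is not transcribed.
So OxaX is not produced.
Maltulose is absent, so DovV is active.
Activator DovV is present, so *haxB* is transcribed.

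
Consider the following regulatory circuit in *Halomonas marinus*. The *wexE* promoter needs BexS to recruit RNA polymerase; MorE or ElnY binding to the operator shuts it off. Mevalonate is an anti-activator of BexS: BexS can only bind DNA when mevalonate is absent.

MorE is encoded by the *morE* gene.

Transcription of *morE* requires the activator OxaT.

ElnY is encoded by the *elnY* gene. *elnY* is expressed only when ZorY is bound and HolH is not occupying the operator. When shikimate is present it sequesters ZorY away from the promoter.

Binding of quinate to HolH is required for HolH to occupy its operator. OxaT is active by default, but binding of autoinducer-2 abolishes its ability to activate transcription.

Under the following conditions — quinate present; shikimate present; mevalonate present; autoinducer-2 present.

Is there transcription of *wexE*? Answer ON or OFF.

OFF

Mevalonate is present, so BexS is inactive.
Autoinducer-2 is present, so OxaT is inactive.
Required activator OxaT is absent, so *morE* is not transcribed.
So MorE is not produced.
Shikimate is present, so ZorY is inactive.
Quinate is present, so HolH is active.
With repressor HolH bound, *elnY* is not transcribed.
So ElnY is not produced.
Required activator BexS is absent, so *wexE* is not transcribed.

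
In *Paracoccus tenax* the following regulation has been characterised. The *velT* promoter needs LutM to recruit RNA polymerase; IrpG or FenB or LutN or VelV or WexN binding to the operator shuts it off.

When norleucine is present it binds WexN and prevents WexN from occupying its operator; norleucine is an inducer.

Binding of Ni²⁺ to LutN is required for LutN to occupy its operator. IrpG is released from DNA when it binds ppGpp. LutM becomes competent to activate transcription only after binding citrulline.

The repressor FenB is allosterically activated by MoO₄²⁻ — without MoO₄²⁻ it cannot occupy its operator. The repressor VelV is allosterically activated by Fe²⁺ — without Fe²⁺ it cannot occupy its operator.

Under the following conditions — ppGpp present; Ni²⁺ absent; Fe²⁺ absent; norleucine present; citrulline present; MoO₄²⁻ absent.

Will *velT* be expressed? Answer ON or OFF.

ppGpp is present, so IrpG is inactive.
MoO₄²⁻ is absent, so FenB is inactive.
Citrulline is present, so LutM is active.
Ni²⁺ is absent, so LutN is inactive.
Fe²⁺ is absent, so VelV is inactive.
Norleucine is present, so WexN is inactive.
No repressor is bound and LutM is active, so *velT* is transcribed.

ON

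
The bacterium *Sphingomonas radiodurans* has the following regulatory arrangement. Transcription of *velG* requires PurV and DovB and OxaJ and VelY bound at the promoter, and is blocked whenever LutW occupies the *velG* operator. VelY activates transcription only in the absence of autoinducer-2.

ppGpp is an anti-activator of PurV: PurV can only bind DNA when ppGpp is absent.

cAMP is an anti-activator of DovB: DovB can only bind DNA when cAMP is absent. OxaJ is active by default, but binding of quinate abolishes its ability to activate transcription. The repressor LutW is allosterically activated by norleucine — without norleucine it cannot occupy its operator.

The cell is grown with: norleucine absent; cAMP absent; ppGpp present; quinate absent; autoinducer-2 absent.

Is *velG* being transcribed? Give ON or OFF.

ppGpp is present, so PurV is inactive.
cAMP is absent, so DovB is active.
Norleucine is absent, so LutW is inactive.
Quinate is absent, so OxaJ is active.
Autoinducer-2 is absent, so VelY is active.
Required activator PurV is absent, so *velG* is not transcribed.

OFF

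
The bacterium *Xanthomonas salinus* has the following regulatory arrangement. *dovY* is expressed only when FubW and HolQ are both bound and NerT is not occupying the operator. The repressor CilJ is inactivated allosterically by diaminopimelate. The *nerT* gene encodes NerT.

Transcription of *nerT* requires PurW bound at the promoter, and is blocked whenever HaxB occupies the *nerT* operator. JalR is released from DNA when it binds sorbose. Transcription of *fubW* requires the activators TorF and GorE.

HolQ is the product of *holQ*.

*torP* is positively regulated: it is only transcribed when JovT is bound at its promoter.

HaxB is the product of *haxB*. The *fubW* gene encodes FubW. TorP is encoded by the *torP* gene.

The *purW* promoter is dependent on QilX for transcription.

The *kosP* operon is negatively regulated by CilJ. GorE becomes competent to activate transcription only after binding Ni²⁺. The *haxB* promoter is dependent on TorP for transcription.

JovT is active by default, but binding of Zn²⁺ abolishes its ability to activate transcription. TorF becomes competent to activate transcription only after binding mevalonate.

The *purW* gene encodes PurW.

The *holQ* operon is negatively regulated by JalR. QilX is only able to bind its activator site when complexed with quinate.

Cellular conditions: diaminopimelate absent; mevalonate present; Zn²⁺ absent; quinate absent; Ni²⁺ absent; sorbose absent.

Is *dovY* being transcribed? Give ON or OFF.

OFF

Mevalonate is present, so TorF is active.
Ni²⁺ is absent, so GorE is inactive.
Required activator GorE is absent, so *fubW* is not transcribed.
So FubW is not produced.
Quinate is absent, so QilX is inactive.
Required activator QilX is absent, so *purW* is not transcribed.
So PurW is not produced.
Zn²⁺ is absent, so JovT is active.
No repressor is bound and JovT is active, so *torP* is transcribed.
So TorP is produced and active.
No repressor is bound and TorP is active, so *haxB* is transcribed.
So HaxB is produced and active.
With repressor HaxB bound, *nerT* is not transcribed.
So NerT is not produced.
Sorbose is absent, so JalR is active.
With repressor JalR bound, *holQ* is not transcribed.
So HolQ is not produced.
Required activator FubW is absent, so *dovY* is not transcribed.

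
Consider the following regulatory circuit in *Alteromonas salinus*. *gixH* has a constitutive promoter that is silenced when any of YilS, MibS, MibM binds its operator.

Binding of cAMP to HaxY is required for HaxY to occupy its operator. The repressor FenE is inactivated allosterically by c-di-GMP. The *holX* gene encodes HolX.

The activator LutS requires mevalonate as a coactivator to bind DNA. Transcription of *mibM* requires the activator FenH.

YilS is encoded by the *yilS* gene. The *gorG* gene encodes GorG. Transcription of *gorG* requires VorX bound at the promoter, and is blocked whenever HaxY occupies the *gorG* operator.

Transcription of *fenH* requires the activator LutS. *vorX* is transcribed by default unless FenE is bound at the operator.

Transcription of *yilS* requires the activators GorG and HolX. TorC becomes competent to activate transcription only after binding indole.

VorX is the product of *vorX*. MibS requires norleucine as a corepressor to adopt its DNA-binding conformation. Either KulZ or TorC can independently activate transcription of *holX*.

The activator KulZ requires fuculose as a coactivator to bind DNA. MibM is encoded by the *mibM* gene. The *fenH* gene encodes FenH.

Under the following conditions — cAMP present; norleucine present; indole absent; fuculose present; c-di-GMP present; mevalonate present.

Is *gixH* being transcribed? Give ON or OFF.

cAMP is present, so HaxY is active.
c-di-GMP is present, so FenE is inactive.
With no repressor bound, *vorX* is transcribed.
So VorX is produced and active.
With repressor HaxY bound, *gorG* is not transcribed.
So GorG is not produced.
Fuculose is present, so KulZ is active.
Indole is absent, so TorC is inactive.
Activator KulZ is present, so *holX* is transcribed.
So HolX is produced and active.
Required activator GorG is absent, so *yilS* is not transcribed.
So YilS is not produced.
Norleucine is present, so MibS is active.
Mevalonate is present, so LutS is active.
No repressor is bound and LutS is active, so *fenH* is transcribed.
So FenH is produced and active.
No repressor is bound and FenH is active, so *mibM* is transcribed.
So MibM is produced and active.
With repressor MibS bound, *gixH* is not transcribed.

OFF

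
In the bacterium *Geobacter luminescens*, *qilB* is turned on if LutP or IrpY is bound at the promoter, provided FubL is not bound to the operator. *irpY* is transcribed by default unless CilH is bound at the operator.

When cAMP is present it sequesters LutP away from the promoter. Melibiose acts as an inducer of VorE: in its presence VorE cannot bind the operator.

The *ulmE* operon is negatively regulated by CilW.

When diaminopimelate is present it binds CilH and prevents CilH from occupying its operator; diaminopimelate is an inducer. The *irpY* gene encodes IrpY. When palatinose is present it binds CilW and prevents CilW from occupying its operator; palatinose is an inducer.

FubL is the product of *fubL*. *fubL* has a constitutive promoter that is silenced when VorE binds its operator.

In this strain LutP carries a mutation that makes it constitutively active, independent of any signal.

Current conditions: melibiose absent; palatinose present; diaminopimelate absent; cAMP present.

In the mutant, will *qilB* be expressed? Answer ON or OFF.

ON

LutP is constitutively active in this strain.
Melibiose is absent, so VorE is active.
With repressor VorE bound, *fubL* is not transcribed.
So FubL is not produced.
Diaminopimelate is absent, so CilH is active.
With repressor CilH bound, *irpY* is not transcribed.
So IrpY is not produced.
Activator LutP is present, so *qilB* is transcribed.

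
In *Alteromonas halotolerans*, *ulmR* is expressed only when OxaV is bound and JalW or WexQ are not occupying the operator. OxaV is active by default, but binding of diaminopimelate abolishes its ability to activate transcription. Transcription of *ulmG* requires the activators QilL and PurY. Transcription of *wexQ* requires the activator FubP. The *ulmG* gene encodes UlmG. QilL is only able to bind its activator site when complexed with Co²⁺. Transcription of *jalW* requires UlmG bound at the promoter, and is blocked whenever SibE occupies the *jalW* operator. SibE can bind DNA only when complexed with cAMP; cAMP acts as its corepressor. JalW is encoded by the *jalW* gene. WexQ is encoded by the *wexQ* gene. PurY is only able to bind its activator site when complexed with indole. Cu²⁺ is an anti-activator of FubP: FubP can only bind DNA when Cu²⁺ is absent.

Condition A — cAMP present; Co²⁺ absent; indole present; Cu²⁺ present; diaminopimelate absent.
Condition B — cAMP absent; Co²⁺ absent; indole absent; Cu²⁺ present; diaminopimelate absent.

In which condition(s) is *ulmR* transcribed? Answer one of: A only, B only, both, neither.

both

Condition A:
cAMP is present, so SibE is active.
Co²⁺ is absent, so QilL is inactive.
Indole is present, so PurY is active.
Required activator QilL is absent, so *ulmG* is not transcribed.
So UlmG is not produced.
With repressor SibE bound, *jalW* is not transcribed.
So JalW is not produced.
Cu²⁺ is present, so FubP is inactive.
Required activator FubP is absent, so *wexQ* is not transcribed.
So WexQ is not produced.
Diaminopimelate is absent, so OxaV is active.
No repressor is bound and OxaV is active, so *ulmR* is transcribed.
→ *ulmR* is ON in A.
Condition B:
cAMP is absent, so SibE is inactive.
Co²⁺ is absent, so QilL is inactive.
Indole is absent, so PurY is inactive.
Required activator QilL is absent, so *ulmG* is not transcribed.
So UlmG is not produced.
Required activator UlmG is absent, so *jalW* is not transcribed.
So JalW is not produced.
Cu²⁺ is present, so FubP is inactive.
Required activator FubP is absent, so *wexQ* is not transcribed.
So WexQ is not produced.
Diaminopimelate is absent, so OxaV is active.
No repressor is bound and OxaV is active, so *ulmR* is transcribed.
→ *ulmR* is ON in B.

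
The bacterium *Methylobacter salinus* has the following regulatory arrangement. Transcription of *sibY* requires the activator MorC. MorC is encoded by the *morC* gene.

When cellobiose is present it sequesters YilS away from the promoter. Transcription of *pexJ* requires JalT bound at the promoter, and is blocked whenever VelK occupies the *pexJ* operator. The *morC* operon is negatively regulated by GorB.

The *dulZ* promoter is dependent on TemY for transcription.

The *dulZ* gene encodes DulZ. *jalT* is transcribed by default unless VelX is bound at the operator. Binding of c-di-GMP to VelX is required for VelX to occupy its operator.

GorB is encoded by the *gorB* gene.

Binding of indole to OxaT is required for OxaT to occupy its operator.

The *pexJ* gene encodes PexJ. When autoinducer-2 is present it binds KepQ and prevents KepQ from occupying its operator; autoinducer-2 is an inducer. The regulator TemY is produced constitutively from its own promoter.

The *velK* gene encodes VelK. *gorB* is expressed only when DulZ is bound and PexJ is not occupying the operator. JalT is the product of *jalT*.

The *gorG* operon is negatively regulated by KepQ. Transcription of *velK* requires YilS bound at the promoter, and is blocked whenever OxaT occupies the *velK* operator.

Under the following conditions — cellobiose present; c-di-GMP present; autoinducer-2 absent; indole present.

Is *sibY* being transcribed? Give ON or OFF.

OFF

Indole is present, so OxaT is active.
Cellobiose is present, so YilS is inactive.
With repressor OxaT bound, *velK* is not transcribed.
So VelK is not produced.
c-di-GMP is present, so VelX is active.
With repressor VelX bound, *jalT* is not transcribed.
So JalT is not produced.
Required activator JalT is absent, so *pexJ* is not transcribed.
So PexJ is not produced.
TemY is produced constitutively and is active.
No repressor is bound and TemY is active, so *dulZ* is transcribed.
So DulZ is produced and active.
No repressor is bound and DulZ is active, so *gorB* is transcribed.
So GorB is produced and active.
With repressor GorB bound, *morC* is not transcribed.
So MorC is not produced.
Required activator MorC is absent, so *sibY* is not transcribed.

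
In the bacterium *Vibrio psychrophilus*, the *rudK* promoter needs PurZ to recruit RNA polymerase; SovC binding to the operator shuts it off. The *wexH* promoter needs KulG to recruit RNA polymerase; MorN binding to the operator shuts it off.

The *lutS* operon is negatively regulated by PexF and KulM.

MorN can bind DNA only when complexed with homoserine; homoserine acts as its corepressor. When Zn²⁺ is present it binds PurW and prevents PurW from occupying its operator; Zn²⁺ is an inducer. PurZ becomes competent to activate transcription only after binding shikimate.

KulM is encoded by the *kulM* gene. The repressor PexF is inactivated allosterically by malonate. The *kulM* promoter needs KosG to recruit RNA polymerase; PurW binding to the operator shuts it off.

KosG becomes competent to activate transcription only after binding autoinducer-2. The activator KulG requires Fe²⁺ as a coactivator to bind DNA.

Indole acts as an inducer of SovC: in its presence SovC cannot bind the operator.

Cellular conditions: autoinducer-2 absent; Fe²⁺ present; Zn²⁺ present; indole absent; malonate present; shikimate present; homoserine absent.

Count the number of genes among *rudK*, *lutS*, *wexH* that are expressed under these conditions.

Shikimate is present, so PurZ is active.
Indole is absent, so SovC is active.
With repressor SovC bound, *rudK* is not transcribed.
→ *rudK* is OFF.
Malonate is present, so PexF is inactive.
Zn²⁺ is present, so PurW is inactive.
Autoinducer-2 is absent, so KosG is inactive.
Required activator KosG is absent, so *kulM* is not transcribed.
So KulM is not produced.
With no repressor bound, *lutS* is transcribed.
→ *lutS* is ON.
Fe²⁺ is present, so KulG is active.
Homoserine is absent, so MorN is inactive.
No repressor is bound and KulG is active, so *wexH* is transcribed.
→ *wexH* is ON.
2 of the 3 genes are transcribed.

2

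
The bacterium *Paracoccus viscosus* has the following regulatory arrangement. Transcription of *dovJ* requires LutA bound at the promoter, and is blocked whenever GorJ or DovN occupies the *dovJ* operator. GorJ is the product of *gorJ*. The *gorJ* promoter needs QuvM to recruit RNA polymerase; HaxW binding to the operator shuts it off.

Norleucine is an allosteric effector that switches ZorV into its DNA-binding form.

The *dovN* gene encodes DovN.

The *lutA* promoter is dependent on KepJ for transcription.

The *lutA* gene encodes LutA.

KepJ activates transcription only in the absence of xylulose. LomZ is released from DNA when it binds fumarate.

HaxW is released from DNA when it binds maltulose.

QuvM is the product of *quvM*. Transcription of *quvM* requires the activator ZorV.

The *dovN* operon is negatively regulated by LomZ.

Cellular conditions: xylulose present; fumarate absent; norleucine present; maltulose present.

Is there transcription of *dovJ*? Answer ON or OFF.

Norleucine is present, so ZorV is active.
No repressor is bound and ZorV is active, so *quvM* is transcribed.
So QuvM is produced and active.
Maltulose is present, so HaxW is inactive.
No repressor is bound and QuvM is active, so *gorJ* is transcribed.
So GorJ is produced and active.
Xylulose is present, so KepJ is inactive.
Required activator KepJ is absent, so *lutA* is not transcribed.
So LutA is not produced.
Fumarate is absent, so LomZ is active.
With repressor LomZ bound, *dovN* is not transcribed.
So DovN is not produced.
With repressor GorJ bound, *dovJ* is not transcribed.

OFF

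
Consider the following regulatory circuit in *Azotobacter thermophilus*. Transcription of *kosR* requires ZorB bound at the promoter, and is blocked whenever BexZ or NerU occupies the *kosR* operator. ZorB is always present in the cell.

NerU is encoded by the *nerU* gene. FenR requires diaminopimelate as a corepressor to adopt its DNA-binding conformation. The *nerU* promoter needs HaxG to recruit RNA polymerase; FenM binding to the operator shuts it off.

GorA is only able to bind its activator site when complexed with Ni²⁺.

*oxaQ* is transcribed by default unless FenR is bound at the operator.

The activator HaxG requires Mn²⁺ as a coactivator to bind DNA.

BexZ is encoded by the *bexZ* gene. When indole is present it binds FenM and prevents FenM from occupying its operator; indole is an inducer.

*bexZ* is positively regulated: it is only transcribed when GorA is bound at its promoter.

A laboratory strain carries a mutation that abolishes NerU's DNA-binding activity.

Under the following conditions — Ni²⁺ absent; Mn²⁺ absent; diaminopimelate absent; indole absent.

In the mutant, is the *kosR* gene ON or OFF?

Ni²⁺ is absent, so GorA is inactive.
Required activator GorA is absent, so *bexZ* is not transcribed.
So BexZ is not produced.
NerU is non-functional in this strain, so it has no effect.
ZorB is produced constitutively and is active.
No repressor is bound and ZorB is active, so *kosR* is transcribed.

ON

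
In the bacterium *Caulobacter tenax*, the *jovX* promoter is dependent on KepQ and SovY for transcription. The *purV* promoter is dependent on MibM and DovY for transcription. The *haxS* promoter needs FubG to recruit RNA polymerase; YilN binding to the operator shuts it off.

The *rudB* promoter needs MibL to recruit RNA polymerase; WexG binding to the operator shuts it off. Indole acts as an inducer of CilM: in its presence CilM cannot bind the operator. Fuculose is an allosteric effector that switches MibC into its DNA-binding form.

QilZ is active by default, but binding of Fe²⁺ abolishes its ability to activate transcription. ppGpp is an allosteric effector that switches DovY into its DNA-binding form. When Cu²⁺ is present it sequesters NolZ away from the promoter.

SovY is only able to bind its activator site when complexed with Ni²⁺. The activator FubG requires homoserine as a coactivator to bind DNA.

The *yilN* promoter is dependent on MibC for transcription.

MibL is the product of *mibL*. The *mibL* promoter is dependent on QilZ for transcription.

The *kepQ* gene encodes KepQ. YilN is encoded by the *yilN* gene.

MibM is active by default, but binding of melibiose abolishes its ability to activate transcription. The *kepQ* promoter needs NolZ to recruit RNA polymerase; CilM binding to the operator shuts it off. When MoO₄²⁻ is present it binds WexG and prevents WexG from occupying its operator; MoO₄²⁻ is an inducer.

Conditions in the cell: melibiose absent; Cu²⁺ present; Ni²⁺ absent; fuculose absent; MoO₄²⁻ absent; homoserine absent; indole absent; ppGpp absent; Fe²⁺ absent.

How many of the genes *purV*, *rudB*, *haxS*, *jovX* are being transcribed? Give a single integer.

Melibiose is absent, so MibM is active.
ppGpp is absent, so DovY is inactive.
Required activator DovY is absent, so *purV* is not transcribed.
→ *purV* is OFF.
Fe²⁺ is absent, so QilZ is active.
No repressor is bound and QilZ is active, so *mibL* is transcribed.
So MibL is produced and active.
MoO₄²⁻ is absent, so WexG is active.
With repressor WexG bound, *rudB* is not transcribed.
→ *rudB* is OFF.
Homoserine is absent, so FubG is inactive.
Fuculose is absent, so MibC is inactive.
Required activator MibC is absent, so *yilN* is not transcribed.
So YilN is not produced.
Required activator FubG is absent, so *haxS* is not transcribed.
→ *haxS* is OFF.
Indole is absent, so CilM is active.
Cu²⁺ is present, so NolZ is inactive.
With repressor CilM bound, *kepQ* is not transcribed.
So KepQ is not produced.
Ni²⁺ is absent, so SovY is inactive.
Required activator KepQ is absent, so *jovX* is not transcribed.
→ *jovX* is OFF.
0 of the 4 genes are transcribed.

0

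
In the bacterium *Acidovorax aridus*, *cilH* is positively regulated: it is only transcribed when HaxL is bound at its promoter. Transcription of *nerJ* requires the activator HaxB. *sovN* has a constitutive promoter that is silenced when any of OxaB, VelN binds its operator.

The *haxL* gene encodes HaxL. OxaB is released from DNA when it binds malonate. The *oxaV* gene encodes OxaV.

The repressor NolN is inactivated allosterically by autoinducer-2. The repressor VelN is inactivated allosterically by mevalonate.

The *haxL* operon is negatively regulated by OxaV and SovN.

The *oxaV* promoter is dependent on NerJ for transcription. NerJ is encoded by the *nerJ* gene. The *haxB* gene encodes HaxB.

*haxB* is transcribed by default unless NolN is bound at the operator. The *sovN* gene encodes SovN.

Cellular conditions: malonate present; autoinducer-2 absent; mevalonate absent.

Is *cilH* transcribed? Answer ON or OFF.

ON

Autoinducer-2 is absent, so NolN is active.
With repressor NolN bound, *haxB* is not transcribed.
So HaxB is not produced.
Required activator HaxB is absent, so *nerJ* is not transcribed.
So NerJ is not produced.
Required activator NerJ is absent, so *oxaV* is not transcribed.
So OxaV is not produced.
Malonate is present, so OxaB is inactive.
Mevalonate is absent, so VelN is active.
With repressor VelN bound, *sovN* is not transcribed.
So SovN is not produced.
With no repressor bound, *haxL* is transcribed.
So HaxL is produced and active.
No repressor is bound and HaxL is active, so *cilH* is transcribed.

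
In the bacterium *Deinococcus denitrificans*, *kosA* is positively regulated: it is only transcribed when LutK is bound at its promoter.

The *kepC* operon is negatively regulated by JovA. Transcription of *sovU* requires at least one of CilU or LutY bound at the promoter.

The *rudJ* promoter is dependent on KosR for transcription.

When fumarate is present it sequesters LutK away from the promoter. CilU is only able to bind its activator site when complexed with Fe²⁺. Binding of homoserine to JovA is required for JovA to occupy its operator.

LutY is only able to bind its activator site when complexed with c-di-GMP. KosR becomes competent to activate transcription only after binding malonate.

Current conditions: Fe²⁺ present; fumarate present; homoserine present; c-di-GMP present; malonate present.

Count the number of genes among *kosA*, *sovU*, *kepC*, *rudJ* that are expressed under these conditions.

Fumarate is present, so LutK is inactive.
Required activator LutK is absent, so *kosA* is not transcribed.
→ *kosA* is OFF.
Fe²⁺ is present, so CilU is active.
c-di-GMP is present, so LutY is active.
Activator CilU is present, so *sovU* is transcribed.
→ *sovU* is ON.
Homoserine is present, so JovA is active.
With repressor JovA bound, *kepC* is not transcribed.
→ *kepC* is OFF.
Malonate is present, so KosR is active.
No repressor is bound and KosR is active, so *rudJ* is transcribed.
→ *rudJ* is ON.
2 of the 4 genes are transcribed.

2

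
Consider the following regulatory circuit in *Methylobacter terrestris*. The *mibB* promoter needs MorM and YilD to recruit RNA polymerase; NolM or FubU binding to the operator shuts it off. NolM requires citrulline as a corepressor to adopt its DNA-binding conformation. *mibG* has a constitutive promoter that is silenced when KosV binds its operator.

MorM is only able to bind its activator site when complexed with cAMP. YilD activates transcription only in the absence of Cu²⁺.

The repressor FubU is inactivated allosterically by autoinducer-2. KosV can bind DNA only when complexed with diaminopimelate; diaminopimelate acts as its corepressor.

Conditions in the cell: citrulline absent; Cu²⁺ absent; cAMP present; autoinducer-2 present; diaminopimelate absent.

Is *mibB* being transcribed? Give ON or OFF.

Citrulline is absent, so NolM is inactive.
cAMP is present, so MorM is active.
Cu²⁺ is absent, so YilD is active.
Autoinducer-2 is present, so FubU is inactive.
No repressor is bound and MorM and YilD are active, so *mibB* is transcribed.

ON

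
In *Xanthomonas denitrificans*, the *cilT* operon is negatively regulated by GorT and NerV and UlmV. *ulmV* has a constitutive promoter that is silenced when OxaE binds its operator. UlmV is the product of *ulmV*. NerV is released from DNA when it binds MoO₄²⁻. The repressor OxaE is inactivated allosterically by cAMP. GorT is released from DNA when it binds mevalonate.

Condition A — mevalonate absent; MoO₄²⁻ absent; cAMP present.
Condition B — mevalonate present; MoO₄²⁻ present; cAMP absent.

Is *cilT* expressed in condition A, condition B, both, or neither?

Condition A:
Mevalonate is absent, so GorT is active.
MoO₄²⁻ is absent, so NerV is active.
cAMP is present, so OxaE is inactive.
With no repressor bound, *ulmV* is transcribed.
So UlmV is produced and active.
With repressor GorT bound, *cilT* is not transcribed.
→ *cilT* is OFF in A.
Condition B:
Mevalonate is present, so GorT is inactive.
MoO₄²⁻ is present, so NerV is inactive.
cAMP is absent, so OxaE is active.
With repressor OxaE bound, *ulmV* is not transcribed.
So UlmV is not produced.
With no repressor bound, *cilT* is transcribed.
→ *cilT* is ON in B.

B only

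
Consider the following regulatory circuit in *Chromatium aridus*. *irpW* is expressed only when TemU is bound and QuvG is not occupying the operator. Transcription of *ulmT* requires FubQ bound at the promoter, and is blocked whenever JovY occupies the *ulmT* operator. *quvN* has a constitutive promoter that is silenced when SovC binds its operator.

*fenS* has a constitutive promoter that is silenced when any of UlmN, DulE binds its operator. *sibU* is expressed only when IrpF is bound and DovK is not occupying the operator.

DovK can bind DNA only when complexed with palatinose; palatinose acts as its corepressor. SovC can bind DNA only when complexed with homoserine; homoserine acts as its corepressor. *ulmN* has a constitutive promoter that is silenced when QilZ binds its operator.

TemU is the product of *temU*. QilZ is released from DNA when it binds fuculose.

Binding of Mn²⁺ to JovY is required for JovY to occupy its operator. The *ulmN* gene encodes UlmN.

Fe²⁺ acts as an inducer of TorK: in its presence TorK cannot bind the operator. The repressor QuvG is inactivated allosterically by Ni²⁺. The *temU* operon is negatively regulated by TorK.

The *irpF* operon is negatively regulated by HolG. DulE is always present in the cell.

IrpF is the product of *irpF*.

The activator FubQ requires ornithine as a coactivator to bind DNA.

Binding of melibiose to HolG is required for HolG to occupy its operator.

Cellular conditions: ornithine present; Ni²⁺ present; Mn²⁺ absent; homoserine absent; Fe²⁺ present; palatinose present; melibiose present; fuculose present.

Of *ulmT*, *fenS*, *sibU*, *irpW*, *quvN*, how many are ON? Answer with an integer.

3

Mn²⁺ is absent, so JovY is inactive.
Ornithine is present, so FubQ is active.
No repressor is bound and FubQ is active, so *ulmT* is transcribed.
→ *ulmT* is ON.
Fuculose is present, so QilZ is inactive.
With no repressor bound, *ulmN* is transcribed.
So UlmN is produced and active.
DulE is produced constitutively and is active.
With repressor UlmN bound, *fenS* is not transcribed.
→ *fenS* is OFF.
Palatinose is present, so DovK is active.
Melibiose is present, so HolG is active.
With repressor HolG bound, *irpF* is not transcribed.
So IrpF is not produced.
With repressor DovK bound, *sibU* is not transcribed.
→ *sibU* is OFF.
Ni²⁺ is present, so QuvG is inactive.
Fe²⁺ is present, so TorK is inactive.
With no repressor bound, *temU* is transcribed.
So TemU is produced and active.
No repressor is bound and TemU is active, so *irpW* is transcribed.
→ *irpW* is ON.
Homoserine is absent, so SovC is inactive.
With no repressor bound, *quvN* is transcribed.
→ *quvN* is ON.
3 of the 5 genes are transcribed.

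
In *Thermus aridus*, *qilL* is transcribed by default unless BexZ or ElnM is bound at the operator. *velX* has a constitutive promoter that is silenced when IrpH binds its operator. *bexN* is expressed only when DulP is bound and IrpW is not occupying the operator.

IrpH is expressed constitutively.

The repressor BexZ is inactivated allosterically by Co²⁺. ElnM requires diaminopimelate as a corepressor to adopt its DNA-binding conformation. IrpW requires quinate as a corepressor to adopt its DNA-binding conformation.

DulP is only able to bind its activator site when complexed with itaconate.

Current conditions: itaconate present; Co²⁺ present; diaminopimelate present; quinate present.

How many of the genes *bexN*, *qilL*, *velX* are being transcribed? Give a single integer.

Quinate is present, so IrpW is active.
Itaconate is present, so DulP is active.
With repressor IrpW bound, *bexN* is not transcribed.
→ *bexN* is OFF.
Co²⁺ is present, so BexZ is inactive.
Diaminopimelate is present, so ElnM is active.
With repressor ElnM bound, *qilL* is not transcribed.
→ *qilL* is OFF.
IrpH is produced constitutively and is active.
With repressor IrpH bound, *velX* is not transcribed.
→ *velX* is OFF.
0 of the 3 genes are transcribed.

0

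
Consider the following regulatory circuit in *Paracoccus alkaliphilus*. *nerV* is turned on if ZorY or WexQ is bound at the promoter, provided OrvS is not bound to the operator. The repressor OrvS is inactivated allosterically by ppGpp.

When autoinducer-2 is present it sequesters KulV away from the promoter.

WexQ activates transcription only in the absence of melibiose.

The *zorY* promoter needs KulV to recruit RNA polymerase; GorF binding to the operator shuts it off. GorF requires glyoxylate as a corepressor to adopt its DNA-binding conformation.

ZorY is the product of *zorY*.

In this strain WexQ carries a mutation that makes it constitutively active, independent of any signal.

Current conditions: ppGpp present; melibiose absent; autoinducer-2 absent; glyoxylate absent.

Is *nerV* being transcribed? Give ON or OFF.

ON

Autoinducer-2 is absent, so KulV is active.
Glyoxylate is absent, so GorF is inactive.
No repressor is bound and KulV is active, so *zorY* is transcribed.
So ZorY is produced and active.
ppGpp is present, so OrvS is inactive.
WexQ is constitutively active in this strain.
Activator ZorY is present, so *nerV* is transcribed.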